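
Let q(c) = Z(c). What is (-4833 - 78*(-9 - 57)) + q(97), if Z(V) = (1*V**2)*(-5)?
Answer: -46730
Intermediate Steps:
Z(V) = -5*V**2 (Z(V) = V**2*(-5) = -5*V**2)
q(c) = -5*c**2
(-4833 - 78*(-9 - 57)) + q(97) = (-4833 - 78*(-9 - 57)) - 5*97**2 = (-4833 - 78*(-66)) - 5*9409 = (-4833 + 5148) - 47045 = 315 - 47045 = -46730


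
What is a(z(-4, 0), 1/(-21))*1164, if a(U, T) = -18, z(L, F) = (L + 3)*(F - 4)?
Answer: -20952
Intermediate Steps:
z(L, F) = (-4 + F)*(3 + L) (z(L, F) = (3 + L)*(-4 + F) = (-4 + F)*(3 + L))
a(z(-4, 0), 1/(-21))*1164 = -18*1164 = -20952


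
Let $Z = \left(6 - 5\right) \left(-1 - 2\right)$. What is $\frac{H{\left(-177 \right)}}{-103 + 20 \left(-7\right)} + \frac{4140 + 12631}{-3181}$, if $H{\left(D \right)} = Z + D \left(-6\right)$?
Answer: $- \frac{2481344}{257661} \approx -9.6303$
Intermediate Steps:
$Z = -3$ ($Z = 1 \left(-3\right) = -3$)
$H{\left(D \right)} = -3 - 6 D$ ($H{\left(D \right)} = -3 + D \left(-6\right) = -3 - 6 D$)
$\frac{H{\left(-177 \right)}}{-103 + 20 \left(-7\right)} + \frac{4140 + 12631}{-3181} = \frac{-3 - -1062}{-103 + 20 \left(-7\right)} + \frac{4140 + 12631}{-3181} = \frac{-3 + 1062}{-103 - 140} + 16771 \left(- \frac{1}{3181}\right) = \frac{1059}{-243} - \frac{16771}{3181} = 1059 \left(- \frac{1}{243}\right) - \frac{16771}{3181} = - \frac{353}{81} - \frac{16771}{3181} = - \frac{2481344}{257661}$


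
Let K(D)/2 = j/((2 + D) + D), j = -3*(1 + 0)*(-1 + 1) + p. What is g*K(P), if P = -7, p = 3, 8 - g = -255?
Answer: -263/2 ≈ -131.50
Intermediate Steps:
g = 263 (g = 8 - 1*(-255) = 8 + 255 = 263)
j = 3 (j = -3*(1 + 0)*(-1 + 1) + 3 = -3*0 + 3 = 0 + 3 = 3)
K(D) = 6/(2 + 2*D) (K(D) = 2*(3/((2 + D) + D)) = 2*(3/(2 + 2*D)) = 6/(2 + 2*D))
g*K(P) = 263*(3/(1 - 7)) = 263*(3/(-6)) = 263*(3*(-1/6)) = 263*(-1/2) = -263/2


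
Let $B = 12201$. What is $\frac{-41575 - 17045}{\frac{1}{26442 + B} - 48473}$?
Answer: $\frac{1132626330}{936571069} \approx 1.2093$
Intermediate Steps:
$\frac{-41575 - 17045}{\frac{1}{26442 + B} - 48473} = \frac{-41575 - 17045}{\frac{1}{26442 + 12201} - 48473} = - \frac{58620}{\frac{1}{38643} - 48473} = - \frac{58620}{- \frac{1873142138}{38643}} = \left(-58620\right) \left(- \frac{38643}{1873142138}\right) = \frac{1132626330}{936571069}$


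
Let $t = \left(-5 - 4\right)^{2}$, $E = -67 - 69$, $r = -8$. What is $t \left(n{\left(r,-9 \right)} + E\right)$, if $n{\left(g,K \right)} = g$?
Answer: $-11664$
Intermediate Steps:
$E = -136$ ($E = -67 - 69 = -136$)
$t = 81$ ($t = \left(-9\right)^{2} = 81$)
$t \left(n{\left(r,-9 \right)} + E\right) = 81 \left(-8 - 136\right) = 81 \left(-144\right) = -11664$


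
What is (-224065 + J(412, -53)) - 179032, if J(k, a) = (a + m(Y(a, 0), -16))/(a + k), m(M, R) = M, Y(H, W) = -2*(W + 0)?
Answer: -144711876/359 ≈ -4.0310e+5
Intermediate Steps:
Y(H, W) = -2*W
J(k, a) = a/(a + k) (J(k, a) = (a - 2*0)/(a + k) = (a + 0)/(a + k) = a/(a + k))
(-224065 + J(412, -53)) - 179032 = (-224065 - 53/(-53 + 412)) - 179032 = (-224065 - 53/359) - 179032 = -80439388/359 - 179032 = -144711876/359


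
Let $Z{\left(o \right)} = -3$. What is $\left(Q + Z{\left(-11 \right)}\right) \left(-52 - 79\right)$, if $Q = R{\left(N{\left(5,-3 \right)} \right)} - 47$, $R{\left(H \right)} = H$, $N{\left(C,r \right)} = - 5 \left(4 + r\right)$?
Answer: $7205$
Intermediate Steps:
$N{\left(C,r \right)} = -20 - 5 r$
$Q = -52$ ($Q = \left(-20 - -15\right) - 47 = \left(-20 + 15\right) - 47 = -5 - 47 = -52$)
$\left(Q + Z{\left(-11 \right)}\right) \left(-52 - 79\right) = \left(-52 - 3\right) \left(-52 - 79\right) = - 55 \left(-52 - 79\right) = \left(-55\right) \left(-131\right) = 7205$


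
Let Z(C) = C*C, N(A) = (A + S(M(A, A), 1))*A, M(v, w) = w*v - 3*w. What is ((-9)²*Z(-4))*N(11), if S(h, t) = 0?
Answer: 156816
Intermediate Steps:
M(v, w) = -3*w + v*w (M(v, w) = v*w - 3*w = -3*w + v*w)
N(A) = A² (N(A) = (A + 0)*A = A*A = A²)
Z(C) = C²
((-9)²*Z(-4))*N(11) = ((-9)²*(-4)²)*11² = (81*16)*121 = 1296*121 = 156816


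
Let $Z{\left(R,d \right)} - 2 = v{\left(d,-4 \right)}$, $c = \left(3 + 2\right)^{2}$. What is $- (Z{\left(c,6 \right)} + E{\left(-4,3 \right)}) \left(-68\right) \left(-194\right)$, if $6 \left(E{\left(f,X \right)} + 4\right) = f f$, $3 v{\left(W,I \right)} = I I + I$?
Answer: $- \frac{184688}{3} \approx -61563.0$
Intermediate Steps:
$c = 25$ ($c = 5^{2} = 25$)
$v{\left(W,I \right)} = \frac{I}{3} + \frac{I^{2}}{3}$ ($v{\left(W,I \right)} = \frac{I I + I}{3} = \frac{I^{2} + I}{3} = \frac{I + I^{2}}{3} = \frac{I}{3} + \frac{I^{2}}{3}$)
$Z{\left(R,d \right)} = 6$ ($Z{\left(R,d \right)} = 2 + \frac{1}{3} \left(-4\right) \left(1 - 4\right) = 2 + \frac{1}{3} \left(-4\right) \left(-3\right) = 2 + 4 = 6$)
$E{\left(f,X \right)} = -4 + \frac{f^{2}}{6}$ ($E{\left(f,X \right)} = -4 + \frac{f f}{6} = -4 + \frac{f^{2}}{6}$)
$- (Z{\left(c,6 \right)} + E{\left(-4,3 \right)}) \left(-68\right) \left(-194\right) = - (6 - \left(4 - \frac{\left(-4\right)^{2}}{6}\right)) \left(-68\right) \left(-194\right) = - (6 + \left(-4 + \frac{1}{6} \cdot 16\right)) \left(-68\right) \left(-194\right) = - (6 + \left(-4 + \frac{8}{3}\right)) \left(-68\right) \left(-194\right) = - (6 - \frac{4}{3}) \left(-68\right) \left(-194\right) = \left(-1\right) \frac{14}{3} \left(-68\right) \left(-194\right) = \left(- \frac{14}{3}\right) \left(-68\right) \left(-194\right) = \frac{952}{3} \left(-194\right) = - \frac{184688}{3}$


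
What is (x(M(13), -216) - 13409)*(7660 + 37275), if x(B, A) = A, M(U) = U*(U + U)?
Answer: -612239375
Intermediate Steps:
M(U) = 2*U² (M(U) = U*(2*U) = 2*U²)
(x(M(13), -216) - 13409)*(7660 + 37275) = (-216 - 13409)*(7660 + 37275) = -13625*44935 = -612239375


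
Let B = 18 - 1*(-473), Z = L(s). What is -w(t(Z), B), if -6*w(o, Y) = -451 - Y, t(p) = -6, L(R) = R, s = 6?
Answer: -157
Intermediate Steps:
Z = 6
B = 491 (B = 18 + 473 = 491)
w(o, Y) = 451/6 + Y/6 (w(o, Y) = -(-451 - Y)/6 = 451/6 + Y/6)
-w(t(Z), B) = -(451/6 + (⅙)*491) = -(451/6 + 491/6) = -1*157 = -157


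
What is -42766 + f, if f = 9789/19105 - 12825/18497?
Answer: -15112934776202/353385185 ≈ -42766.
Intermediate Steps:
f = -63954492/353385185 (f = 9789*(1/19105) - 12825*1/18497 = 9789/19105 - 12825/18497 = -63954492/353385185 ≈ -0.18098)
-42766 + f = -42766 - 63954492/353385185 = -15112934776202/353385185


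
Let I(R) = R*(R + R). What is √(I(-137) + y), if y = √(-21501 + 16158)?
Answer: √(37538 + I*√5343) ≈ 193.75 + 0.189*I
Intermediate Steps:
I(R) = 2*R² (I(R) = R*(2*R) = 2*R²)
y = I*√5343 (y = √(-5343) = I*√5343 ≈ 73.096*I)
√(I(-137) + y) = √(2*(-137)² + I*√5343) = √(2*18769 + I*√5343) = √(37538 + I*√5343)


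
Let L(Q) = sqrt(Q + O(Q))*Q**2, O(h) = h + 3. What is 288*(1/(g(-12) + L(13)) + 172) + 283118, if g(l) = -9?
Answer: 68875013386/207047 + 12168*sqrt(29)/207047 ≈ 3.3265e+5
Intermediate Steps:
O(h) = 3 + h
L(Q) = Q**2*sqrt(3 + 2*Q) (L(Q) = sqrt(Q + (3 + Q))*Q**2 = sqrt(3 + 2*Q)*Q**2 = Q**2*sqrt(3 + 2*Q))
288*(1/(g(-12) + L(13)) + 172) + 283118 = 288*(1/(-9 + 13**2*sqrt(3 + 2*13)) + 172) + 283118 = 288*(1/(-9 + 169*sqrt(3 + 26)) + 172) + 283118 = 288*(1/(-9 + 169*sqrt(29)) + 172) + 283118 = 288*(172 + 1/(-9 + 169*sqrt(29))) + 283118 = (49536 + 288/(-9 + 169*sqrt(29))) + 283118 = 332654 + 288/(-9 + 169*sqrt(29))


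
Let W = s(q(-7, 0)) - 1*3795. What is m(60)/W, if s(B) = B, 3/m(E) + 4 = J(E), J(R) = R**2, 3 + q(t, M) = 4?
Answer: -3/13643224 ≈ -2.1989e-7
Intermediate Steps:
q(t, M) = 1 (q(t, M) = -3 + 4 = 1)
m(E) = 3/(-4 + E**2)
W = -3794 (W = 1 - 1*3795 = 1 - 3795 = -3794)
m(60)/W = (3/(-4 + 60**2))/(-3794) = (3/(-4 + 3600))*(-1/3794) = (3/3596)*(-1/3794) = -3/13643224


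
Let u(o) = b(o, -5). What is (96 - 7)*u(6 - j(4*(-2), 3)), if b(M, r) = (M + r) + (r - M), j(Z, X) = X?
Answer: -890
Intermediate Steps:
b(M, r) = 2*r
u(o) = -10 (u(o) = 2*(-5) = -10)
(96 - 7)*u(6 - j(4*(-2), 3)) = (96 - 7)*(-10) = 89*(-10) = -890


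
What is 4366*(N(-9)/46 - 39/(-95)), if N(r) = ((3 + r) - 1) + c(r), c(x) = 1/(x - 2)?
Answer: 26903292/24035 ≈ 1119.3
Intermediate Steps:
c(x) = 1/(-2 + x)
N(r) = 2 + r + 1/(-2 + r) (N(r) = ((3 + r) - 1) + 1/(-2 + r) = (2 + r) + 1/(-2 + r) = 2 + r + 1/(-2 + r))
4366*(N(-9)/46 - 39/(-95)) = 4366*(((-3 + (-9)²)/(-2 - 9))/46 - 39/(-95)) = 4366*(((-3 + 81)/(-11))*(1/46) - 39*(-1/95)) = 4366*(-1/11*78*(1/46) + 39/95) = 4366*(-78/11*1/46 + 39/95) = 4366*(-39/253 + 39/95) = 4366*(6162/24035) = 26903292/24035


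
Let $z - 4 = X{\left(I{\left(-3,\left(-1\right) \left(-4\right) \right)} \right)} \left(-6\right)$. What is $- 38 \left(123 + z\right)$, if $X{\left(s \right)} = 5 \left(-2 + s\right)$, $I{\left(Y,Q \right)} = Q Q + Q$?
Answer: $15694$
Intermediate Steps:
$I{\left(Y,Q \right)} = Q + Q^{2}$ ($I{\left(Y,Q \right)} = Q^{2} + Q = Q + Q^{2}$)
$X{\left(s \right)} = -10 + 5 s$
$z = -536$ ($z = 4 + \left(-10 + 5 \left(-1\right) \left(-4\right) \left(1 - -4\right)\right) \left(-6\right) = 4 + \left(-10 + 5 \cdot 4 \left(1 + 4\right)\right) \left(-6\right) = 4 + \left(-10 + 5 \cdot 4 \cdot 5\right) \left(-6\right) = 4 + \left(-10 + 5 \cdot 20\right) \left(-6\right) = 4 + \left(-10 + 100\right) \left(-6\right) = 4 + 90 \left(-6\right) = 4 - 540 = -536$)
$- 38 \left(123 + z\right) = - 38 \left(123 - 536\right) = \left(-38\right) \left(-413\right) = 15694$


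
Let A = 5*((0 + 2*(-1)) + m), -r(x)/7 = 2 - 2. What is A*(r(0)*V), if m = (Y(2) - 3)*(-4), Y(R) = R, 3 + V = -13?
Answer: 0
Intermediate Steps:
r(x) = 0 (r(x) = -7*(2 - 2) = -7*0 = 0)
V = -16 (V = -3 - 13 = -16)
m = 4 (m = (2 - 3)*(-4) = -1*(-4) = 4)
A = 10 (A = 5*((0 + 2*(-1)) + 4) = 5*((0 - 2) + 4) = 5*(-2 + 4) = 5*2 = 10)
A*(r(0)*V) = 10*(0*(-16)) = 10*0 = 0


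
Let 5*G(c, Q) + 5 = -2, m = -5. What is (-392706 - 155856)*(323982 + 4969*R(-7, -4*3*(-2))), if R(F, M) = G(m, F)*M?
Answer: -430685900316/5 ≈ -8.6137e+10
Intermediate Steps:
G(c, Q) = -7/5 (G(c, Q) = -1 + (⅕)*(-2) = -1 - ⅖ = -7/5)
R(F, M) = -7*M/5
(-392706 - 155856)*(323982 + 4969*R(-7, -4*3*(-2))) = (-392706 - 155856)*(323982 + 4969*(-7*(-4*3)*(-2)/5)) = -548562*(323982 + 4969*(-(-84)*(-2)/5)) = -548562*(323982 + 4969*(-7/5*24)) = -548562*(323982 + 4969*(-168/5)) = -548562*(323982 - 834792/5) = -548562*785118/5 = -430685900316/5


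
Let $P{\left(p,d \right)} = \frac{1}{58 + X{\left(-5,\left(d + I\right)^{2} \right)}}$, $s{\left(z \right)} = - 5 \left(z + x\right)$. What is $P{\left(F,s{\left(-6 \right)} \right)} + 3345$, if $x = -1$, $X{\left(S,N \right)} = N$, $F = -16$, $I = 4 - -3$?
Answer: $\frac{6094591}{1822} \approx 3345.0$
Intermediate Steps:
$I = 7$ ($I = 4 + 3 = 7$)
$s{\left(z \right)} = 5 - 5 z$ ($s{\left(z \right)} = - 5 \left(z - 1\right) = - 5 \left(-1 + z\right) = 5 - 5 z$)
$P{\left(p,d \right)} = \frac{1}{58 + \left(7 + d\right)^{2}}$ ($P{\left(p,d \right)} = \frac{1}{58 + \left(d + 7\right)^{2}} = \frac{1}{58 + \left(7 + d\right)^{2}}$)
$P{\left(F,s{\left(-6 \right)} \right)} + 3345 = \frac{1}{58 + \left(7 + \left(5 - -30\right)\right)^{2}} + 3345 = \frac{1}{58 + \left(7 + \left(5 + 30\right)\right)^{2}} + 3345 = \frac{1}{58 + \left(7 + 35\right)^{2}} + 3345 = \frac{1}{58 + 42^{2}} + 3345 = \frac{1}{58 + 1764} + 3345 = \frac{1}{1822} + 3345 = \frac{6094591}{1822}$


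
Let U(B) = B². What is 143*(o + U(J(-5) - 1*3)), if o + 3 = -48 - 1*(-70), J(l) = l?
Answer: 11869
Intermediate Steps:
o = 19 (o = -3 + (-48 - 1*(-70)) = -3 + (-48 + 70) = -3 + 22 = 19)
143*(o + U(J(-5) - 1*3)) = 143*(19 + (-5 - 1*3)²) = 143*(19 + (-5 - 3)²) = 143*(19 + (-8)²) = 143*(19 + 64) = 143*83 = 11869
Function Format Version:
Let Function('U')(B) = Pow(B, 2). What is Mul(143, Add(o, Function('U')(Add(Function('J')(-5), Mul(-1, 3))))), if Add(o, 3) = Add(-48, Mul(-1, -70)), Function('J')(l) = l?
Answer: 11869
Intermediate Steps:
o = 19 (o = Add(-3, Add(-48, Mul(-1, -70))) = Add(-3, Add(-48, 70)) = Add(-3, 22) = 19)
Mul(143, Add(o, Function('U')(Add(Function('J')(-5), Mul(-1, 3))))) = Mul(143, Add(19, Pow(Add(-5, Mul(-1, 3)), 2))) = Mul(143, Add(19, Pow(Add(-5, -3), 2))) = Mul(143, Add(19, Pow(-8, 2))) = Mul(143, Add(19, 64)) = Mul(143, 83) = 11869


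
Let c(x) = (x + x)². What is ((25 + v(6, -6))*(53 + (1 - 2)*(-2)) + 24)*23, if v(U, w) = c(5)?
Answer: 158677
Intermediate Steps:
c(x) = 4*x² (c(x) = (2*x)² = 4*x²)
v(U, w) = 100 (v(U, w) = 4*5² = 4*25 = 100)
((25 + v(6, -6))*(53 + (1 - 2)*(-2)) + 24)*23 = ((25 + 100)*(53 + (1 - 2)*(-2)) + 24)*23 = (125*(53 - 1*(-2)) + 24)*23 = (125*(53 + 2) + 24)*23 = (125*55 + 24)*23 = (6875 + 24)*23 = 6899*23 = 158677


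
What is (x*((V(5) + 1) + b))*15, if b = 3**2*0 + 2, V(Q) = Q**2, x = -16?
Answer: -6720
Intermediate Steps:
b = 2 (b = 9*0 + 2 = 0 + 2 = 2)
(x*((V(5) + 1) + b))*15 = -16*((5**2 + 1) + 2)*15 = -16*((25 + 1) + 2)*15 = -16*(26 + 2)*15 = -16*28*15 = -448*15 = -6720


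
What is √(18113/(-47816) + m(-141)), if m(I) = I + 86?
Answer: I*√31654108322/23908 ≈ 7.4417*I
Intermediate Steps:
m(I) = 86 + I
√(18113/(-47816) + m(-141)) = √(18113/(-47816) + (86 - 141)) = √(18113*(-1/47816) - 55) = √(-18113/47816 - 55) = √(-2647993/47816) = I*√31654108322/23908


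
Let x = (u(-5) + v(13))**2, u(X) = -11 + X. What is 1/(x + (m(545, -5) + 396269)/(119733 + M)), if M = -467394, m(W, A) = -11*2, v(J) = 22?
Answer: 347661/12119549 ≈ 0.028686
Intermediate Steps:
m(W, A) = -22
x = 36 (x = ((-11 - 5) + 22)**2 = (-16 + 22)**2 = 6**2 = 36)
1/(x + (m(545, -5) + 396269)/(119733 + M)) = 1/(36 + (-22 + 396269)/(119733 - 467394)) = 1/(36 + 396247/(-347661)) = 1/(36 + 396247*(-1/347661)) = 1/(36 - 396247/347661) = 1/(12119549/347661) = 347661/12119549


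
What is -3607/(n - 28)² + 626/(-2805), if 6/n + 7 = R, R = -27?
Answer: -3067626581/643582005 ≈ -4.7665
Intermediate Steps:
n = -3/17 (n = 6/(-7 - 27) = 6/(-34) = 6*(-1/34) = -3/17 ≈ -0.17647)
-3607/(n - 28)² + 626/(-2805) = -3607/(-3/17 - 28)² + 626/(-2805) = -3607/((-479/17)²) + 626*(-1/2805) = -3607/229441/289 - 626/2805 = -3607*289/229441 - 626/2805 = -1042423/229441 - 626/2805 = -3067626581/643582005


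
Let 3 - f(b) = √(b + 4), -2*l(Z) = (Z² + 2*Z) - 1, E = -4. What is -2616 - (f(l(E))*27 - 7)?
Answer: -2690 + 27*√2/2 ≈ -2670.9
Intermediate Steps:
l(Z) = ½ - Z - Z²/2 (l(Z) = -((Z² + 2*Z) - 1)/2 = -(-1 + Z² + 2*Z)/2 = ½ - Z - Z²/2)
f(b) = 3 - √(4 + b) (f(b) = 3 - √(b + 4) = 3 - √(4 + b))
-2616 - (f(l(E))*27 - 7) = -2616 - ((3 - √(4 + (½ - 1*(-4) - ½*(-4)²)))*27 - 7) = -2616 - ((3 - √(4 + (½ + 4 - ½*16)))*27 - 7) = -2616 - ((3 - √(4 + (½ + 4 - 8)))*27 - 7) = -2616 - ((3 - √(4 - 7/2))*27 - 7) = -2616 - ((3 - √(½))*27 - 7) = -2616 - ((3 - √2/2)*27 - 7) = -2616 - ((81 - 27*√2/2) - 7) = -2616 - (74 - 27*√2/2) = -2616 + (-74 + 27*√2/2) = -2690 + 27*√2/2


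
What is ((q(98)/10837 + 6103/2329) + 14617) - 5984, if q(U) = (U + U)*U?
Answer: 12823669456/1484669 ≈ 8637.4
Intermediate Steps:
q(U) = 2*U² (q(U) = (2*U)*U = 2*U²)
((q(98)/10837 + 6103/2329) + 14617) - 5984 = (((2*98²)/10837 + 6103/2329) + 14617) - 5984 = (((2*9604)*(1/10837) + 6103*(1/2329)) + 14617) - 5984 = ((19208*(1/10837) + 359/137) + 14617) - 5984 = ((19208/10837 + 359/137) + 14617) - 5984 = (6521979/1484669 + 14617) - 5984 = 21707928752/1484669 - 5984 = 12823669456/1484669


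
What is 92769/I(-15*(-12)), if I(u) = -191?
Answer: -92769/191 ≈ -485.70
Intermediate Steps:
92769/I(-15*(-12)) = 92769/(-191) = 92769*(-1/191) = -92769/191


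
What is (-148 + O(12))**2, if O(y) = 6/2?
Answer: 21025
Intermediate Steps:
O(y) = 3 (O(y) = 6*(1/2) = 3)
(-148 + O(12))**2 = (-148 + 3)**2 = (-145)**2 = 21025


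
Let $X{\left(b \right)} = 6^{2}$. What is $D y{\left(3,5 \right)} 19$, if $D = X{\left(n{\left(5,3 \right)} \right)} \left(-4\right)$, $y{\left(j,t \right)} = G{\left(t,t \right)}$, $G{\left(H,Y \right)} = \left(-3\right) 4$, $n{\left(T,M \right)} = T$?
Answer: $32832$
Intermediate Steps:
$X{\left(b \right)} = 36$
$G{\left(H,Y \right)} = -12$
$y{\left(j,t \right)} = -12$
$D = -144$ ($D = 36 \left(-4\right) = -144$)
$D y{\left(3,5 \right)} 19 = \left(-144\right) \left(-12\right) 19 = 1728 \cdot 19 = 32832$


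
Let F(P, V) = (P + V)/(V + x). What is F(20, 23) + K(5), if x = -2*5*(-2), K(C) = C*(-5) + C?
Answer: -19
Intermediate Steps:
K(C) = -4*C (K(C) = -5*C + C = -4*C)
x = 20 (x = -10*(-2) = 20)
F(P, V) = (P + V)/(20 + V) (F(P, V) = (P + V)/(V + 20) = (P + V)/(20 + V))
F(20, 23) + K(5) = (20 + 23)/(20 + 23) - 4*5 = 43/43 - 20 = (1/43)*43 - 20 = 1 - 20 = -19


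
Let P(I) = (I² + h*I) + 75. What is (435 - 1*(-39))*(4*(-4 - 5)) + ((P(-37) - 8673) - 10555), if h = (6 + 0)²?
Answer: -36180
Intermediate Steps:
h = 36 (h = 6² = 36)
P(I) = 75 + I² + 36*I (P(I) = (I² + 36*I) + 75 = 75 + I² + 36*I)
(435 - 1*(-39))*(4*(-4 - 5)) + ((P(-37) - 8673) - 10555) = (435 - 1*(-39))*(4*(-4 - 5)) + (((75 + (-37)² + 36*(-37)) - 8673) - 10555) = (435 + 39)*(4*(-9)) + (((75 + 1369 - 1332) - 8673) - 10555) = 474*(-36) + ((112 - 8673) - 10555) = -17064 + (-8561 - 10555) = -17064 - 19116 = -36180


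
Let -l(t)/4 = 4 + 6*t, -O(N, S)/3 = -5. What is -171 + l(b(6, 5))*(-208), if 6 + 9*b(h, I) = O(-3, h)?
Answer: 8149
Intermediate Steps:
O(N, S) = 15 (O(N, S) = -3*(-5) = 15)
b(h, I) = 1 (b(h, I) = -2/3 + (1/9)*15 = -2/3 + 5/3 = 1)
l(t) = -16 - 24*t (l(t) = -4*(4 + 6*t) = -16 - 24*t)
-171 + l(b(6, 5))*(-208) = -171 + (-16 - 24*1)*(-208) = -171 + (-16 - 24)*(-208) = -171 - 40*(-208) = -171 + 8320 = 8149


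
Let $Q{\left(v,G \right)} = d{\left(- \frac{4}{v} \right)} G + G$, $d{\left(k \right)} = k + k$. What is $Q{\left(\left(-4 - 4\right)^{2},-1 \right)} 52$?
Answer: $- \frac{91}{2} \approx -45.5$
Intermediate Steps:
$d{\left(k \right)} = 2 k$
$Q{\left(v,G \right)} = G - \frac{8 G}{v}$ ($Q{\left(v,G \right)} = 2 \left(- \frac{4}{v}\right) G + G = - \frac{8}{v} G + G = - \frac{8 G}{v} + G = G - \frac{8 G}{v}$)
$Q{\left(\left(-4 - 4\right)^{2},-1 \right)} 52 = - \frac{-8 + \left(-4 - 4\right)^{2}}{\left(-4 - 4\right)^{2}} \cdot 52 = - \frac{-8 + \left(-8\right)^{2}}{\left(-8\right)^{2}} \cdot 52 = - \frac{-8 + 64}{64} \cdot 52 = \left(-1\right) \frac{1}{64} \cdot 56 \cdot 52 = \left(- \frac{7}{8}\right) 52 = - \frac{91}{2}$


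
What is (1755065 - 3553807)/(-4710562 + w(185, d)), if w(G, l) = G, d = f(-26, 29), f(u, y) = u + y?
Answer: 1798742/4710377 ≈ 0.38187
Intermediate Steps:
d = 3 (d = -26 + 29 = 3)
(1755065 - 3553807)/(-4710562 + w(185, d)) = (1755065 - 3553807)/(-4710562 + 185) = -1798742/(-4710377) = -1798742*(-1/4710377) = 1798742/4710377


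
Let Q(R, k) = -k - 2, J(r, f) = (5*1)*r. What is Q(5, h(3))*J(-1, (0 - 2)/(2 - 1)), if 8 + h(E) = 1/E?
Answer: -85/3 ≈ -28.333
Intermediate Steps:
h(E) = -8 + 1/E
J(r, f) = 5*r
Q(R, k) = -2 - k
Q(5, h(3))*J(-1, (0 - 2)/(2 - 1)) = (-2 - (-8 + 1/3))*(5*(-1)) = (-2 - (-8 + 1/3))*(-5) = (-2 - 1*(-23/3))*(-5) = (-2 + 23/3)*(-5) = (17/3)*(-5) = -85/3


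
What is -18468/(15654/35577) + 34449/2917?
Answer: -319339142061/7610453 ≈ -41961.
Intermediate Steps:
-18468/(15654/35577) + 34449/2917 = -18468/(15654*(1/35577)) + 34449*(1/2917) = -18468/5218/11859 + 34449/2917 = -18468*11859/5218 + 34449/2917 = -109506006/2609 + 34449/2917 = -319339142061/7610453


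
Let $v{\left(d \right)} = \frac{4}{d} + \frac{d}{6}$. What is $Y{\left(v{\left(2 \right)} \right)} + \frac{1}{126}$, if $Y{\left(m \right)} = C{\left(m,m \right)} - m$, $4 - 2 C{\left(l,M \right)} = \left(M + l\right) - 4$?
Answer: $- \frac{83}{126} \approx -0.65873$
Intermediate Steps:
$v{\left(d \right)} = \frac{4}{d} + \frac{d}{6}$ ($v{\left(d \right)} = \frac{4}{d} + d \frac{1}{6} = \frac{4}{d} + \frac{d}{6}$)
$C{\left(l,M \right)} = 4 - \frac{M}{2} - \frac{l}{2}$ ($C{\left(l,M \right)} = 2 - \frac{\left(M + l\right) - 4}{2} = 2 - \frac{-4 + M + l}{2} = 2 - \left(-2 + \frac{M}{2} + \frac{l}{2}\right) = 4 - \frac{M}{2} - \frac{l}{2}$)
$Y{\left(m \right)} = 4 - 2 m$ ($Y{\left(m \right)} = \left(4 - \frac{m}{2} - \frac{m}{2}\right) - m = \left(4 - m\right) - m = 4 - 2 m$)
$Y{\left(v{\left(2 \right)} \right)} + \frac{1}{126} = \left(4 - 2 \left(\frac{4}{2} + \frac{1}{6} \cdot 2\right)\right) + \frac{1}{126} = \left(4 - 2 \left(4 \cdot \frac{1}{2} + \frac{1}{3}\right)\right) + \frac{1}{126} = \left(4 - 2 \left(2 + \frac{1}{3}\right)\right) + \frac{1}{126} = \left(4 - \frac{14}{3}\right) + \frac{1}{126} = - \frac{2}{3} + \frac{1}{126} = - \frac{83}{126}$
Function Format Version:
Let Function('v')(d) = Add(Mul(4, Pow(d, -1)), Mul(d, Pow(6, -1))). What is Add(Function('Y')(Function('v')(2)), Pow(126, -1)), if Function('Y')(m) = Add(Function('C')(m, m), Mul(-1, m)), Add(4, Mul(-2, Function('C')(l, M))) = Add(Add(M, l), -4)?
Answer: Rational(-83, 126) ≈ -0.65873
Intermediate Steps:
Function('v')(d) = Add(Mul(4, Pow(d, -1)), Mul(Rational(1, 6), d)) (Function('v')(d) = Add(Mul(4, Pow(d, -1)), Mul(d, Rational(1, 6))) = Add(Mul(4, Pow(d, -1)), Mul(Rational(1, 6), d)))
Function('C')(l, M) = Add(4, Mul(Rational(-1, 2), M), Mul(Rational(-1, 2), l)) (Function('C')(l, M) = Add(2, Mul(Rational(-1, 2), Add(Add(M, l), -4))) = Add(2, Mul(Rational(-1, 2), Add(-4, M, l))) = Add(2, Add(2, Mul(Rational(-1, 2), M), Mul(Rational(-1, 2), l))) = Add(4, Mul(Rational(-1, 2), M), Mul(Rational(-1, 2), l)))
Function('Y')(m) = Add(4, Mul(-2, m)) (Function('Y')(m) = Add(Add(4, Mul(Rational(-1, 2), m), Mul(Rational(-1, 2), m)), Mul(-1, m)) = Add(Add(4, Mul(-1, m)), Mul(-1, m)) = Add(4, Mul(-2, m)))
Add(Function('Y')(Function('v')(2)), Pow(126, -1)) = Add(Add(4, Mul(-2, Add(Mul(4, Pow(2, -1)), Mul(Rational(1, 6), 2)))), Pow(126, -1)) = Add(Add(4, Mul(-2, Add(Mul(4, Rational(1, 2)), Rational(1, 3)))), Rational(1, 126)) = Add(Add(4, Mul(-2, Add(2, Rational(1, 3)))), Rational(1, 126)) = Add(Add(4, Mul(-2, Rational(7, 3))), Rational(1, 126)) = Add(Add(4, Rational(-14, 3)), Rational(1, 126)) = Add(Rational(-2, 3), Rational(1, 126)) = Rational(-83, 126)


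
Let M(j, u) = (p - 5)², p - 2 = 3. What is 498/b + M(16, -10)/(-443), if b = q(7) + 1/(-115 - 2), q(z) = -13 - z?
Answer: -58266/2341 ≈ -24.889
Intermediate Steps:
p = 5 (p = 2 + 3 = 5)
M(j, u) = 0 (M(j, u) = (5 - 5)² = 0² = 0)
b = -2341/117 (b = (-13 - 1*7) + 1/(-115 - 2) = (-13 - 7) + 1/(-117) = -20 - 1/117 = -2341/117 ≈ -20.009)
498/b + M(16, -10)/(-443) = 498/(-2341/117) + 0/(-443) = 498*(-117/2341) + 0*(-1/443) = -58266/2341 + 0 = -58266/2341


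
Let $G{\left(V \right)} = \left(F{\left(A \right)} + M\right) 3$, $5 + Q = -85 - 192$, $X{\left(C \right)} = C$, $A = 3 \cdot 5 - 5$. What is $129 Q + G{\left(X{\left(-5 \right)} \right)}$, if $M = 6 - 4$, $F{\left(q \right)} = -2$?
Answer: $-36378$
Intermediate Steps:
$A = 10$ ($A = 15 - 5 = 10$)
$M = 2$
$Q = -282$ ($Q = -5 - 277 = -282$)
$G{\left(V \right)} = 0$ ($G{\left(V \right)} = \left(-2 + 2\right) 3 = 0 \cdot 3 = 0$)
$129 Q + G{\left(X{\left(-5 \right)} \right)} = 129 \left(-282\right) + 0 = -36378 + 0 = -36378$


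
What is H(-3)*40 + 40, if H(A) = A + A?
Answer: -200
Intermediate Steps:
H(A) = 2*A
H(-3)*40 + 40 = (2*(-3))*40 + 40 = -6*40 + 40 = -240 + 40 = -200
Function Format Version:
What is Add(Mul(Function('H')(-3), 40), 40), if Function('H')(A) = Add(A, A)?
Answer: -200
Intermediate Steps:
Function('H')(A) = Mul(2, A)
Add(Mul(Function('H')(-3), 40), 40) = Add(Mul(Mul(2, -3), 40), 40) = Add(Mul(-6, 40), 40) = Add(-240, 40) = -200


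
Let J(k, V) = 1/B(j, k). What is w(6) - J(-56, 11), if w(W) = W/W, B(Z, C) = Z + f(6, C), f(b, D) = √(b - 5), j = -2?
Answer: 2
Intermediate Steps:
f(b, D) = √(-5 + b)
B(Z, C) = 1 + Z (B(Z, C) = Z + √(-5 + 6) = Z + √1 = Z + 1 = 1 + Z)
J(k, V) = -1 (J(k, V) = 1/(1 - 2) = 1/(-1) = -1)
w(W) = 1
w(6) - J(-56, 11) = 1 - 1*(-1) = 1 + 1 = 2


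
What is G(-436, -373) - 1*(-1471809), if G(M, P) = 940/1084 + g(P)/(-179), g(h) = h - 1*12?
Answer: 71396129181/48509 ≈ 1.4718e+6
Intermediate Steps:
g(h) = -12 + h (g(h) = h - 12 = -12 + h)
G(M, P) = 45317/48509 - P/179 (G(M, P) = 940/1084 + (-12 + P)/(-179) = 940*(1/1084) + (-12 + P)*(-1/179) = 235/271 + (12/179 - P/179) = 45317/48509 - P/179)
G(-436, -373) - 1*(-1471809) = (45317/48509 - 1/179*(-373)) - 1*(-1471809) = (45317/48509 + 373/179) + 1471809 = 146400/48509 + 1471809 = 71396129181/48509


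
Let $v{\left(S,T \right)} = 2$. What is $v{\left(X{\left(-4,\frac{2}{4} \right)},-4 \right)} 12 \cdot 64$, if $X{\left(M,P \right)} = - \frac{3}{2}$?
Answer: $1536$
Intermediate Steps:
$X{\left(M,P \right)} = - \frac{3}{2}$ ($X{\left(M,P \right)} = \left(-3\right) \frac{1}{2} = - \frac{3}{2}$)
$v{\left(X{\left(-4,\frac{2}{4} \right)},-4 \right)} 12 \cdot 64 = 2 \cdot 12 \cdot 64 = 24 \cdot 64 = 1536$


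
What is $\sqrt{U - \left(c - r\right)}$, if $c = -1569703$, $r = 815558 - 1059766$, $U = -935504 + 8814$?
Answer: $\sqrt{398805} \approx 631.51$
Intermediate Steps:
$U = -926690$
$r = -244208$
$\sqrt{U - \left(c - r\right)} = \sqrt{-926690 - -1325495} = \sqrt{-926690 + \left(-244208 + 1569703\right)} = \sqrt{-926690 + 1325495} = \sqrt{398805}$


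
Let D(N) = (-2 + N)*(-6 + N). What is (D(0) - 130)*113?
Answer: -13334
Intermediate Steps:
D(N) = (-6 + N)*(-2 + N)
(D(0) - 130)*113 = ((12 + 0² - 8*0) - 130)*113 = ((12 + 0 + 0) - 130)*113 = (12 - 130)*113 = -118*113 = -13334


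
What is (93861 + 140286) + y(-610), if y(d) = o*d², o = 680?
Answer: 253262147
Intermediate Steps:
y(d) = 680*d²
(93861 + 140286) + y(-610) = (93861 + 140286) + 680*(-610)² = 234147 + 680*372100 = 234147 + 253028000 = 253262147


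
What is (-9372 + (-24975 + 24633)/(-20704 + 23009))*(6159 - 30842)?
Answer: 533221961766/2305 ≈ 2.3133e+8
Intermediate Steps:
(-9372 + (-24975 + 24633)/(-20704 + 23009))*(6159 - 30842) = (-9372 - 342/2305)*(-24683) = -21602802/2305*(-24683) = 533221961766/2305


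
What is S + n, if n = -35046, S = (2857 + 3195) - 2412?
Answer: -31406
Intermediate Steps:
S = 3640 (S = 6052 - 2412 = 3640)
S + n = 3640 - 35046 = -31406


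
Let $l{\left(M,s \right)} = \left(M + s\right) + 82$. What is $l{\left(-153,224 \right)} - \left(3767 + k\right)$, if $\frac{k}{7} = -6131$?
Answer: $39303$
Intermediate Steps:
$l{\left(M,s \right)} = 82 + M + s$
$k = -42917$ ($k = 7 \left(-6131\right) = -42917$)
$l{\left(-153,224 \right)} - \left(3767 + k\right) = \left(82 - 153 + 224\right) - \left(3767 - 42917\right) = 153 - -39150 = 153 + 39150 = 39303$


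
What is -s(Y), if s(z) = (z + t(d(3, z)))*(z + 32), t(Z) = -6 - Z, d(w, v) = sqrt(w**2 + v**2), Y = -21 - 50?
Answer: -3003 - 195*sqrt(202) ≈ -5774.5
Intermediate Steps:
Y = -71
d(w, v) = sqrt(v**2 + w**2)
s(z) = (32 + z)*(-6 + z - sqrt(9 + z**2)) (s(z) = (z + (-6 - sqrt(z**2 + 3**2)))*(z + 32) = (z + (-6 - sqrt(z**2 + 9)))*(32 + z) = (z + (-6 - sqrt(9 + z**2)))*(32 + z) = (-6 + z - sqrt(9 + z**2))*(32 + z) = (32 + z)*(-6 + z - sqrt(9 + z**2)))
-s(Y) = -(-192 + (-71)**2 - 32*sqrt(9 + (-71)**2) + 26*(-71) - 1*(-71)*sqrt(9 + (-71)**2)) = -(-192 + 5041 - 32*sqrt(9 + 5041) - 1846 - 1*(-71)*sqrt(9 + 5041)) = -(-192 + 5041 - 160*sqrt(202) - 1846 - 1*(-71)*sqrt(5050)) = -(-192 + 5041 - 160*sqrt(202) - 1846 - 1*(-71)*5*sqrt(202)) = -(-192 + 5041 - 160*sqrt(202) - 1846 + 355*sqrt(202)) = -(3003 + 195*sqrt(202)) = -3003 - 195*sqrt(202)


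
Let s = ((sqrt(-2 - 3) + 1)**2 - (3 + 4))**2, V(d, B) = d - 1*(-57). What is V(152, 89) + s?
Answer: 310 - 44*I*sqrt(5) ≈ 310.0 - 98.387*I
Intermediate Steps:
V(d, B) = 57 + d (V(d, B) = d + 57 = 57 + d)
s = (-7 + (1 + I*sqrt(5))**2)**2 (s = ((sqrt(-5) + 1)**2 - 1*7)**2 = ((I*sqrt(5) + 1)**2 - 7)**2 = ((1 + I*sqrt(5))**2 - 7)**2 = (-7 + (1 + I*sqrt(5))**2)**2 ≈ 101.0 - 98.387*I)
V(152, 89) + s = (57 + 152) + (101 - 44*I*sqrt(5)) = 209 + (101 - 44*I*sqrt(5)) = 310 - 44*I*sqrt(5)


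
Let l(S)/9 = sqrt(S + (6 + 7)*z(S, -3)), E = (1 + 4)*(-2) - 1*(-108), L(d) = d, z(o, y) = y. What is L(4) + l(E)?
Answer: 4 + 9*sqrt(59) ≈ 73.130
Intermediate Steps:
E = 98 (E = 5*(-2) + 108 = -10 + 108 = 98)
l(S) = 9*sqrt(-39 + S) (l(S) = 9*sqrt(S + (6 + 7)*(-3)) = 9*sqrt(S + 13*(-3)) = 9*sqrt(S - 39) = 9*sqrt(-39 + S))
L(4) + l(E) = 4 + 9*sqrt(-39 + 98) = 4 + 9*sqrt(59)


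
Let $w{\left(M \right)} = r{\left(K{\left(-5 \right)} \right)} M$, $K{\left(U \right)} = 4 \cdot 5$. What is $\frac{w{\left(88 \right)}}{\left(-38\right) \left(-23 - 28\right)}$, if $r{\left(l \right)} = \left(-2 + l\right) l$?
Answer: $\frac{5280}{323} \approx 16.347$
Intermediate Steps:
$K{\left(U \right)} = 20$
$r{\left(l \right)} = l \left(-2 + l\right)$
$w{\left(M \right)} = 360 M$ ($w{\left(M \right)} = 20 \left(-2 + 20\right) M = 20 \cdot 18 M = 360 M$)
$\frac{w{\left(88 \right)}}{\left(-38\right) \left(-23 - 28\right)} = \frac{360 \cdot 88}{\left(-38\right) \left(-23 - 28\right)} = \frac{31680}{\left(-38\right) \left(-51\right)} = \frac{31680}{1938} = 31680 \cdot \frac{1}{1938} = \frac{5280}{323}$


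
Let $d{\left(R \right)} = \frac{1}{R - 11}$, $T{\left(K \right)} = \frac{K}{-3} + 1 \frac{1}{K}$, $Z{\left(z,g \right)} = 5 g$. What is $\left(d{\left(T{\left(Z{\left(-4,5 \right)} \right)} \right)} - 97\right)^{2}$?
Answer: $\frac{19721708356}{2093809} \approx 9419.1$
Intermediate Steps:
$T{\left(K \right)} = \frac{1}{K} - \frac{K}{3}$ ($T{\left(K \right)} = K \left(- \frac{1}{3}\right) + \frac{1}{K} = - \frac{K}{3} + \frac{1}{K} = \frac{1}{K} - \frac{K}{3}$)
$d{\left(R \right)} = \frac{1}{-11 + R}$
$\left(d{\left(T{\left(Z{\left(-4,5 \right)} \right)} \right)} - 97\right)^{2} = \left(\frac{1}{-11 + \left(\frac{1}{5 \cdot 5} - \frac{5 \cdot 5}{3}\right)} - 97\right)^{2} = \left(\frac{1}{-11 + \left(\frac{1}{25} - \frac{25}{3}\right)} - 97\right)^{2} = \left(\frac{1}{-11 - \frac{622}{75}} - 97\right)^{2} = \left(\frac{1}{- \frac{1447}{75}} - 97\right)^{2} = \left(- \frac{75}{1447} - 97\right)^{2} = \left(- \frac{140434}{1447}\right)^{2} = \frac{19721708356}{2093809}$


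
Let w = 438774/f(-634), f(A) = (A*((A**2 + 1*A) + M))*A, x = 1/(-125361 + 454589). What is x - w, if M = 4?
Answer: 33989329/107075694400358 ≈ 3.1743e-7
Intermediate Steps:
x = 1/329228 ≈ 3.0374e-6
f(A) = A**2*(4 + A + A**2) (f(A) = (A*((A**2 + 1*A) + 4))*A = (A*((A**2 + A) + 4))*A = (A*((A + A**2) + 4))*A = (A*(4 + A + A**2))*A = A**2*(4 + A + A**2))
w = 7077/2601861188 (w = 438774/(((-634)**2*(4 - 634 + (-634)**2))) = 438774/((401956*(4 - 634 + 401956))) = 438774/((401956*401326)) = 438774/161315393656 = 438774*(1/161315393656) = 7077/2601861188 ≈ 2.7200e-6)
x - w = 1/329228 - 1*7077/2601861188 = 1/329228 - 7077/2601861188 = 33989329/107075694400358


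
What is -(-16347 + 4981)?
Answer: 11366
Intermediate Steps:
-(-16347 + 4981) = -1*(-11366) = 11366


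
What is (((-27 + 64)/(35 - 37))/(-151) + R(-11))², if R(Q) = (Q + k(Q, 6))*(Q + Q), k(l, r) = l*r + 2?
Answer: 248339765569/91204 ≈ 2.7229e+6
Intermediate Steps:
k(l, r) = 2 + l*r
R(Q) = 2*Q*(2 + 7*Q) (R(Q) = (Q + (2 + Q*6))*(Q + Q) = (Q + (2 + 6*Q))*(2*Q) = (2 + 7*Q)*(2*Q) = 2*Q*(2 + 7*Q))
(((-27 + 64)/(35 - 37))/(-151) + R(-11))² = (((-27 + 64)/(35 - 37))/(-151) + 2*(-11)*(2 + 7*(-11)))² = ((37/(-2))*(-1/151) + 2*(-11)*(2 - 77))² = ((37*(-½))*(-1/151) + 2*(-11)*(-75))² = (-37/2*(-1/151) + 1650)² = (37/302 + 1650)² = (498337/302)² = 248339765569/91204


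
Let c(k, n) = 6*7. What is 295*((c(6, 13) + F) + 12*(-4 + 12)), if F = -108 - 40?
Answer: -2950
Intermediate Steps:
c(k, n) = 42
F = -148
295*((c(6, 13) + F) + 12*(-4 + 12)) = 295*((42 - 148) + 12*(-4 + 12)) = 295*(-106 + 12*8) = 295*(-106 + 96) = 295*(-10) = -2950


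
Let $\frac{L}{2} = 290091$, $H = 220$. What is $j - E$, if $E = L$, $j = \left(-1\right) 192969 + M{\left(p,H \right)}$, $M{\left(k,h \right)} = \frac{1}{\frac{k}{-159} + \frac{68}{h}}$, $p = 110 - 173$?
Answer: $- \frac{1589595541}{2056} \approx -7.7315 \cdot 10^{5}$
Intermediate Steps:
$L = 580182$ ($L = 2 \cdot 290091 = 580182$)
$p = -63$ ($p = 110 - 173 = -63$)
$M{\left(k,h \right)} = \frac{1}{\frac{68}{h} - \frac{k}{159}}$ ($M{\left(k,h \right)} = \frac{1}{k \left(- \frac{1}{159}\right) + \frac{68}{h}} = \frac{1}{- \frac{k}{159} + \frac{68}{h}} = \frac{1}{\frac{68}{h} - \frac{k}{159}}$)
$j = - \frac{396741349}{2056}$ ($j = \left(-1\right) 192969 - \frac{34980}{-10812 + 220 \left(-63\right)} = -192969 - \frac{34980}{-10812 - 13860} = -192969 - \frac{34980}{-24672} = -192969 - 34980 \left(- \frac{1}{24672}\right) = -192969 + \frac{2915}{2056} = - \frac{396741349}{2056} \approx -1.9297 \cdot 10^{5}$)
$E = 580182$
$j - E = - \frac{396741349}{2056} - 580182 = - \frac{1589595541}{2056}$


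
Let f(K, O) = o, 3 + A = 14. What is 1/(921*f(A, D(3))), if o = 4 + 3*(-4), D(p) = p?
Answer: -1/7368 ≈ -0.00013572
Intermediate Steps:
A = 11 (A = -3 + 14 = 11)
o = -8 (o = 4 - 12 = -8)
f(K, O) = -8
1/(921*f(A, D(3))) = 1/(921*(-8)) = 1/(-7368) = -1/7368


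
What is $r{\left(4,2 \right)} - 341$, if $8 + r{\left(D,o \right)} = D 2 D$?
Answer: $-317$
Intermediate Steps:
$r{\left(D,o \right)} = -8 + 2 D^{2}$ ($r{\left(D,o \right)} = -8 + D 2 D = -8 + 2 D D = -8 + 2 D^{2}$)
$r{\left(4,2 \right)} - 341 = \left(-8 + 2 \cdot 4^{2}\right) - 341 = \left(-8 + 2 \cdot 16\right) - 341 = \left(-8 + 32\right) - 341 = 24 - 341 = -317$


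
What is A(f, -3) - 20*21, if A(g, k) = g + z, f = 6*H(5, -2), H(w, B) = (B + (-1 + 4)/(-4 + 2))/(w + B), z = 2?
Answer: -425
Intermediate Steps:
H(w, B) = (-3/2 + B)/(B + w) (H(w, B) = (B + 3/(-2))/(B + w) = (B + 3*(-1/2))/(B + w) = (B - 3/2)/(B + w) = (-3/2 + B)/(B + w))
f = -7 (f = 6*((-3/2 - 2)/(-2 + 5)) = 6*(-7/2/3) = 6*((1/3)*(-7/2)) = 6*(-7/6) = -7)
A(g, k) = 2 + g (A(g, k) = g + 2 = 2 + g)
A(f, -3) - 20*21 = (2 - 7) - 20*21 = -5 - 420 = -425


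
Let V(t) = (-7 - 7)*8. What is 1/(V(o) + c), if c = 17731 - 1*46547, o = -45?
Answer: -1/28928 ≈ -3.4569e-5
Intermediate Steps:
V(t) = -112 (V(t) = -14*8 = -112)
c = -28816 (c = 17731 - 46547 = -28816)
1/(V(o) + c) = 1/(-112 - 28816) = 1/(-28928) = -1/28928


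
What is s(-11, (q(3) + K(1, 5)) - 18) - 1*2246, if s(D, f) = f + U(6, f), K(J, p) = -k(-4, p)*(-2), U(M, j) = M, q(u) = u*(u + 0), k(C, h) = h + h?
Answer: -2229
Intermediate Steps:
k(C, h) = 2*h
q(u) = u**2 (q(u) = u*u = u**2)
K(J, p) = 4*p (K(J, p) = -2*p*(-2) = 4*p)
s(D, f) = 6 + f (s(D, f) = f + 6 = 6 + f)
s(-11, (q(3) + K(1, 5)) - 18) - 1*2246 = (6 + ((3**2 + 4*5) - 18)) - 1*2246 = (6 + ((9 + 20) - 18)) - 2246 = (6 + (29 - 18)) - 2246 = (6 + 11) - 2246 = 17 - 2246 = -2229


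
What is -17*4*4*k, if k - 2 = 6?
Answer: -2176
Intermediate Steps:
k = 8 (k = 2 + 6 = 8)
-17*4*4*k = -17*4*4*8 = -272*8 = -17*128 = -2176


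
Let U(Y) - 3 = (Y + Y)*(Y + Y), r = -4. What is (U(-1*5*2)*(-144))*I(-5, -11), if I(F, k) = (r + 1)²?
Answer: -522288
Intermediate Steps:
I(F, k) = 9 (I(F, k) = (-4 + 1)² = (-3)² = 9)
U(Y) = 3 + 4*Y² (U(Y) = 3 + (Y + Y)*(Y + Y) = 3 + (2*Y)*(2*Y) = 3 + 4*Y²)
(U(-1*5*2)*(-144))*I(-5, -11) = ((3 + 4*(-1*5*2)²)*(-144))*9 = ((3 + 4*(-5*2)²)*(-144))*9 = ((3 + 4*(-10)²)*(-144))*9 = ((3 + 4*100)*(-144))*9 = ((3 + 400)*(-144))*9 = (403*(-144))*9 = -58032*9 = -522288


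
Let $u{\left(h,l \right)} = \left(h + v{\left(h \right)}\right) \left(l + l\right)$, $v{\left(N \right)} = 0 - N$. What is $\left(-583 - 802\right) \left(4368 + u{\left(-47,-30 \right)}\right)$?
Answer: $-6049680$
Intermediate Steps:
$v{\left(N \right)} = - N$
$u{\left(h,l \right)} = 0$ ($u{\left(h,l \right)} = \left(h - h\right) \left(l + l\right) = 0 \cdot 2 l = 0$)
$\left(-583 - 802\right) \left(4368 + u{\left(-47,-30 \right)}\right) = \left(-583 - 802\right) \left(4368 + 0\right) = \left(-1385\right) 4368 = -6049680$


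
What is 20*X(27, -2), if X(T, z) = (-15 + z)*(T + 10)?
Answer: -12580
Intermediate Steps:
X(T, z) = (-15 + z)*(10 + T)
20*X(27, -2) = 20*(-150 - 15*27 + 10*(-2) + 27*(-2)) = 20*(-150 - 405 - 20 - 54) = 20*(-629) = -12580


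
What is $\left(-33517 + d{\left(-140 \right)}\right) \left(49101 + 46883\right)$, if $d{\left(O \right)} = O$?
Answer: $-3230533488$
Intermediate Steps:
$\left(-33517 + d{\left(-140 \right)}\right) \left(49101 + 46883\right) = \left(-33517 - 140\right) \left(49101 + 46883\right) = \left(-33657\right) 95984 = -3230533488$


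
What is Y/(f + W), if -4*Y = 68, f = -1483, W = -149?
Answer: 1/96 ≈ 0.010417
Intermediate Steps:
Y = -17 (Y = -¼*68 = -17)
Y/(f + W) = -17/(-1483 - 149) = -17/(-1632) = -1/1632*(-17) = 1/96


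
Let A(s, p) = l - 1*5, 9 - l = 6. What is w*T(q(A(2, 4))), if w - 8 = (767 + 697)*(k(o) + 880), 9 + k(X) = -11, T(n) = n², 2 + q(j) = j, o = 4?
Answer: 20144768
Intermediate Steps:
l = 3 (l = 9 - 1*6 = 9 - 6 = 3)
A(s, p) = -2 (A(s, p) = 3 - 1*5 = 3 - 5 = -2)
q(j) = -2 + j
k(X) = -20 (k(X) = -9 - 11 = -20)
w = 1259048 (w = 8 + (767 + 697)*(-20 + 880) = 8 + 1464*860 = 8 + 1259040 = 1259048)
w*T(q(A(2, 4))) = 1259048*(-2 - 2)² = 1259048*(-4)² = 1259048*16 = 20144768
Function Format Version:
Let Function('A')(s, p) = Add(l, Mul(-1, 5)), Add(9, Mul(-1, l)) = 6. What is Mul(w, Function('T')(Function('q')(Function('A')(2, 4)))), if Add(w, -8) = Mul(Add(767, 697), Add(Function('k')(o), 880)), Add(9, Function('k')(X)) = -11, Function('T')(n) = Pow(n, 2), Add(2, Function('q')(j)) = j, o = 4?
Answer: 20144768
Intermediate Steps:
l = 3 (l = Add(9, Mul(-1, 6)) = Add(9, -6) = 3)
Function('A')(s, p) = -2 (Function('A')(s, p) = Add(3, Mul(-1, 5)) = Add(3, -5) = -2)
Function('q')(j) = Add(-2, j)
Function('k')(X) = -20 (Function('k')(X) = Add(-9, -11) = -20)
w = 1259048 (w = Add(8, Mul(Add(767, 697), Add(-20, 880))) = Add(8, Mul(1464, 860)) = Add(8, 1259040) = 1259048)
Mul(w, Function('T')(Function('q')(Function('A')(2, 4)))) = Mul(1259048, Pow(Add(-2, -2), 2)) = Mul(1259048, Pow(-4, 2)) = Mul(1259048, 16) = 20144768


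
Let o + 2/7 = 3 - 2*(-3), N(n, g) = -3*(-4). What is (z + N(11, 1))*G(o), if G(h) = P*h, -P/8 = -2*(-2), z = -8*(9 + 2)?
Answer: 148352/7 ≈ 21193.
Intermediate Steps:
N(n, g) = 12
z = -88 (z = -8*11 = -88)
P = -32 (P = -(-16)*(-2) = -8*4 = -32)
o = 61/7 (o = -2/7 + (3 - 2*(-3)) = -2/7 + (3 + 6) = -2/7 + 9 = 61/7 ≈ 8.7143)
G(h) = -32*h
(z + N(11, 1))*G(o) = (-88 + 12)*(-32*61/7) = -76*(-1952/7) = 148352/7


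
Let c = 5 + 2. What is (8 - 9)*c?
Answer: -7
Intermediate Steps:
c = 7
(8 - 9)*c = (8 - 9)*7 = -1*7 = -7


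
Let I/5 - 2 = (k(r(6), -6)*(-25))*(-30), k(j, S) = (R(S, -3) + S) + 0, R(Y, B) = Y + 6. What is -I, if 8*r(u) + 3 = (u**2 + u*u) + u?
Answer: 22490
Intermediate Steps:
r(u) = -3/8 + u**2/4 + u/8 (r(u) = -3/8 + ((u**2 + u*u) + u)/8 = -3/8 + ((u**2 + u**2) + u)/8 = -3/8 + (2*u**2 + u)/8 = -3/8 + (u + 2*u**2)/8 = -3/8 + (u**2/4 + u/8) = -3/8 + u**2/4 + u/8)
R(Y, B) = 6 + Y
k(j, S) = 6 + 2*S (k(j, S) = ((6 + S) + S) + 0 = (6 + 2*S) + 0 = 6 + 2*S)
I = -22490 (I = 10 + 5*(((6 + 2*(-6))*(-25))*(-30)) = 10 + 5*(((6 - 12)*(-25))*(-30)) = 10 + 5*(-6*(-25)*(-30)) = 10 + 5*(150*(-30)) = 10 + 5*(-4500) = 10 - 22500 = -22490)
-I = -1*(-22490) = 22490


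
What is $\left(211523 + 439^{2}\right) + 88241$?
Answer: $492485$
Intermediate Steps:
$\left(211523 + 439^{2}\right) + 88241 = \left(211523 + 192721\right) + 88241 = 404244 + 88241 = 492485$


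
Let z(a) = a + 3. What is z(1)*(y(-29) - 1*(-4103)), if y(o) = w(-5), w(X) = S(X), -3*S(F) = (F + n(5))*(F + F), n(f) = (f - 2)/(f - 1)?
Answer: 49066/3 ≈ 16355.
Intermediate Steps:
n(f) = (-2 + f)/(-1 + f)
S(F) = -2*F*(¾ + F)/3 (S(F) = -(F + (-2 + 5)/(-1 + 5))*(F + F)/3 = -(F + 3/4)*2*F/3 = -(F + (¼)*3)*2*F/3 = -(F + ¾)*2*F/3 = -(¾ + F)*2*F/3 = -2*F*(¾ + F)/3)
w(X) = -X*(3 + 4*X)/6
y(o) = -85/6 (y(o) = -⅙*(-5)*(3 + 4*(-5)) = -⅙*(-5)*(3 - 20) = -⅙*(-5)*(-17) = -85/6)
z(a) = 3 + a
z(1)*(y(-29) - 1*(-4103)) = (3 + 1)*(-85/6 - 1*(-4103)) = 4*(-85/6 + 4103) = 4*(24533/6) = 49066/3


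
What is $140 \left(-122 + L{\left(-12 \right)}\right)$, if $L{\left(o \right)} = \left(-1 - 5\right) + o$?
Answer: $-19600$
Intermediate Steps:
$L{\left(o \right)} = -6 + o$
$140 \left(-122 + L{\left(-12 \right)}\right) = 140 \left(-122 - 18\right) = 140 \left(-140\right) = -19600$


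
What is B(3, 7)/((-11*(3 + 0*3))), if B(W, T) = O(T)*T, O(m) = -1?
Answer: 7/33 ≈ 0.21212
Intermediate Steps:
B(W, T) = -T
B(3, 7)/((-11*(3 + 0*3))) = (-1*7)/((-11*(3 + 0*3))) = -7*(-1/(11*(3 + 0))) = -7/((-11*3)) = -7/(-33) = -7*(-1/33) = 7/33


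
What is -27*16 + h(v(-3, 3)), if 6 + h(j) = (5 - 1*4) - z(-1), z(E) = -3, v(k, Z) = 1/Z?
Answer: -434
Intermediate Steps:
h(j) = -2 (h(j) = -6 + ((5 - 1*4) - 1*(-3)) = -6 + ((5 - 4) + 3) = -6 + (1 + 3) = -6 + 4 = -2)
-27*16 + h(v(-3, 3)) = -27*16 - 2 = -432 - 2 = -434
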